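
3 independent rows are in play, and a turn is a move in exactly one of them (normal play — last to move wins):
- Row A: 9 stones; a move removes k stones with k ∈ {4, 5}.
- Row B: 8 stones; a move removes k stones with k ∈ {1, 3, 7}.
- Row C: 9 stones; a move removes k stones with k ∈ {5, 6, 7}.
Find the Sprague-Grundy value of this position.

1

Grundy values for row A (subtraction set {4, 5}):
g(0) = mex{} = 0
g(1) = mex{} = 0
g(2) = mex{} = 0
g(3) = mex{} = 0
g(4) = mex{0} = 1
g(5) = mex{0} = 1
g(6) = mex{0} = 1
g(7) = mex{0} = 1
g(8) = mex{0,1} = 2
g(9) = mex{1} = 0
So g(9) = 0.
Build the Grundy sequence for row B with g(k) = mex{g(k−s) : s ∈ {1, 3, 7}, s ≤ k}:
g(0) = mex{} = 0
g(1) = mex{0} = 1
g(2) = mex{1} = 0
g(3) = mex{0} = 1
g(4) = mex{1} = 0
g(5) = mex{0} = 1
g(6) = mex{1} = 0
g(7) = mex{0} = 1
g(8) = mex{1} = 0
So g(8) = 0.
Build the Grundy sequence for row C with g(k) = mex{g(k−s) : s ∈ {5, 6, 7}, s ≤ k}:
g(0) = mex{} = 0
g(1) = mex{} = 0
g(2) = mex{} = 0
g(3) = mex{} = 0
g(4) = mex{} = 0
g(5) = mex{0} = 1
g(6) = mex{0} = 1
g(7) = mex{0} = 1
g(8) = mex{0} = 1
g(9) = mex{0} = 1
So g(9) = 1.
The value of a disjunctive sum is the nim-sum of the parts.
Combined value = 0 XOR 0 XOR 1 = 1.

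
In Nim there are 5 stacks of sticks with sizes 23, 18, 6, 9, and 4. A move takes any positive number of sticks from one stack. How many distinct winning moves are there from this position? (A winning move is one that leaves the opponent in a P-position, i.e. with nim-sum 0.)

1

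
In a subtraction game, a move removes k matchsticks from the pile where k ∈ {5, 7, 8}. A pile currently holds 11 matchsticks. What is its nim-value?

Build the Grundy sequence with g(k) = mex{g(k−s) : s ∈ {5, 7, 8}, s ≤ k}:
k:     0  1  2  3  4  5  6  7  8  9 10 11
g(k):  0  0  0  0  0  1  1  1  1  1  2  2
So g(11) = 2.

2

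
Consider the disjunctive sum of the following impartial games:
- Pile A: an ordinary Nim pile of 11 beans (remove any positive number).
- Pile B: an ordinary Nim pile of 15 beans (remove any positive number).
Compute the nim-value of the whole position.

4

Pile A is a plain Nim pile of size 11, so its Grundy value is 11.
Pile B is a plain Nim pile of size 15, so its Grundy value is 15.
By the Sprague-Grundy theorem, the Grundy value of a sum of independent games is the XOR of the component values.
Combined value = 11 ⊕ 15 = 4.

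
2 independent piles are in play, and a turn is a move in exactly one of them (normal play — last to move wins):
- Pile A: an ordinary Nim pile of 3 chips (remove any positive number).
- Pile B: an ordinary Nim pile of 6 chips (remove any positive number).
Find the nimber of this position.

5

Pile A is a plain Nim pile of size 3, so its Grundy value is 3.
Pile B is a plain Nim pile of size 6, so its Grundy value is 6.
The value of a disjunctive sum is the nim-sum of the parts.
Combined value = 3 ⊕ 6 = 5.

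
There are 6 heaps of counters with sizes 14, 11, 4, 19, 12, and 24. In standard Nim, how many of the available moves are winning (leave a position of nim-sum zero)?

Nim-sum: 14 ^ 11 ^ 4 ^ 19 ^ 12 ^ 24 = 6.
The overall nim-sum is X = 6. A heap of size p has a winning move iff p XOR X < p (reduce it to p XOR X).
  14: 14 XOR 6 = 8 < 14 — winning move (to 8).
  11: 11 XOR 6 = 13 ≥ 11 — no move.
  4: 4 XOR 6 = 2 < 4 — winning move (to 2).
  19: 19 XOR 6 = 21 ≥ 19 — no move.
  12: 12 XOR 6 = 10 < 12 — winning move (to 10).
  24: 24 XOR 6 = 30 ≥ 24 — no move.
That gives 3 winning moves.

3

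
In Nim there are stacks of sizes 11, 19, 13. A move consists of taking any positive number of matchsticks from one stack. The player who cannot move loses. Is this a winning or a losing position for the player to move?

Winning position

In binary:
  01011  (11)
  10011  (19)
  01101  (13)
  -----
  10101  (21)
The nim-sum is 21 ≠ 0, so this is an N-position: the player to move can win.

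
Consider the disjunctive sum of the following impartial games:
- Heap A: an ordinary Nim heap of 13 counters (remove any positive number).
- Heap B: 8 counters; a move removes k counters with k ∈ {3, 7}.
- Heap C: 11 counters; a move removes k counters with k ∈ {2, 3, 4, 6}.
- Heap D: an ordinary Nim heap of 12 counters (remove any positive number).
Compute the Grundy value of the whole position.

2

Heap A is a plain Nim heap of size 13, so its Grundy value is 13.
Grundy values for heap B (subtraction set {3, 7}):
k:     0  1  2  3  4  5  6  7  8
g(k):  0  0  0  1  1  1  0  2  2
So g(8) = 2.
For heap C, compute g(0), g(1), … with moves {2, 3, 4, 6}:
k:     0  1  2  3  4  5  6  7  8  9 10 11
g(k):  0  0  1  1  2  2  3  3  0  0  1  1
So g(11) = 1.
Heap D is a plain Nim heap of size 12, so its Grundy value is 12.
By the Sprague-Grundy theorem, the Grundy value of a sum of independent games is the XOR of the component values.
Combined value = 13 XOR 2 XOR 1 XOR 12 = 2.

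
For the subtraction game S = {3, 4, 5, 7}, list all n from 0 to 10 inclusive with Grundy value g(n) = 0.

0, 1, 2, 10

Grundy values for subtraction set {3, 4, 5, 7}:
k:     0  1  2  3  4  5  6  7  8  9 10
g(k):  0  0  0  1  1  1  2  2  2  3  0
The P-positions (g = 0) in 0..10 are 0, 1, 2, 10.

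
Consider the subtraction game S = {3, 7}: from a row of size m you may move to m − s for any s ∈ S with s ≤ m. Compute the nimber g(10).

Build the Grundy sequence with g(k) = mex{g(k−s) : s ∈ {3, 7}, s ≤ k}:
g(0) = mex{} = 0
g(1) = mex{} = 0
g(2) = mex{} = 0
g(3) = mex{0} = 1
g(4) = mex{0} = 1
g(5) = mex{0} = 1
g(6) = mex{1} = 0
g(7) = mex{0,1} = 2
g(8) = mex{0,1} = 2
g(9) = mex{0} = 1
g(10) = mex{1,2} = 0
So g(10) = 0.

0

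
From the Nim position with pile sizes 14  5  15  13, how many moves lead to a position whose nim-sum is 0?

Nim-sum: 14 XOR 5 XOR 15 XOR 13 = 9.
The overall nim-sum is X = 9. A pile of size p has a winning move iff p XOR X < p (reduce it to p XOR X).
  14: 14 XOR 9 = 7 < 14 — winning move (to 7).
  5: 5 XOR 9 = 12 ≥ 5 — no move.
  15: 15 XOR 9 = 6 < 15 — winning move (to 6).
  13: 13 XOR 9 = 4 < 13 — winning move (to 4).
That gives 3 winning moves.

3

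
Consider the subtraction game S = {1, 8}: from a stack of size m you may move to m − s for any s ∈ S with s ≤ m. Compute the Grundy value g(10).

1

Compute g(0), g(1), … for moves {1, 8}:
k:     0  1  2  3  4  5  6  7  8  9 10
g(k):  0  1  0  1  0  1  0  1  2  0  1
So g(10) = 1.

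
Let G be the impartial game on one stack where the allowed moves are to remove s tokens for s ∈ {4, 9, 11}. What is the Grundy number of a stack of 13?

3

Compute g(0), g(1), … for moves {4, 9, 11}:
k:     0  1  2  3  4  5  6  7  8  9 10 11 12 13
g(k):  0  0  0  0  1  1  1  1  0  2  2  2  1  3
So g(13) = 3.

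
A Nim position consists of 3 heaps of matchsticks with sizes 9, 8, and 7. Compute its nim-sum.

6

Compute the nim-sum pairwise:
9 ⊕ 8 = 1
1 ⊕ 7 = 6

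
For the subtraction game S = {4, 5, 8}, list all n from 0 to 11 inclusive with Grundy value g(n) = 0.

0, 1, 2, 3

Build the Grundy sequence with g(k) = mex{g(k−s) : s ∈ {4, 5, 8}, s ≤ k}:
g(0) = mex{} = 0
g(1) = mex{} = 0
g(2) = mex{} = 0
g(3) = mex{} = 0
g(4) = mex{0} = 1
g(5) = mex{0} = 1
g(6) = mex{0} = 1
g(7) = mex{0} = 1
g(8) = mex{0,1} = 2
g(9) = mex{0,1} = 2
g(10) = mex{0,1} = 2
g(11) = mex{0,1} = 2
The P-positions (g = 0) in 0..11 are 0, 1, 2, 3.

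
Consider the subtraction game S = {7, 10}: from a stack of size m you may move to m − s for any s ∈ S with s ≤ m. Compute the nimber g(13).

1

Build the Grundy sequence with g(k) = mex{g(k−s) : s ∈ {7, 10}, s ≤ k}:
g(0) = mex{} = 0
g(1) = mex{} = 0
g(2) = mex{} = 0
g(3) = mex{} = 0
g(4) = mex{} = 0
g(5) = mex{} = 0
g(6) = mex{} = 0
g(7) = mex{0} = 1
g(8) = mex{0} = 1
g(9) = mex{0} = 1
g(10) = mex{0} = 1
g(11) = mex{0} = 1
g(12) = mex{0} = 1
g(13) = mex{0} = 1
So g(13) = 1.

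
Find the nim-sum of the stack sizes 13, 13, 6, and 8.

14

Compute the nim-sum pairwise:
13 XOR 13 = 0
0 XOR 6 = 6
6 XOR 8 = 14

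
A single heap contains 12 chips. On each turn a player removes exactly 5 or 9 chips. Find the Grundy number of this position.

2

Grundy values for subtraction set {5, 9}:
k:     0  1  2  3  4  5  6  7  8  9 10 11 12
g(k):  0  0  0  0  0  1  1  1  1  1  2  2  2
So g(12) = 2.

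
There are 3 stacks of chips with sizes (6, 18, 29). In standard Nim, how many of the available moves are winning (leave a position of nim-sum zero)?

1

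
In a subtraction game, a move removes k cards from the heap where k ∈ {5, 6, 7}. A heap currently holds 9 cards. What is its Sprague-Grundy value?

Build the Grundy sequence with g(k) = mex{g(k−s) : s ∈ {5, 6, 7}, s ≤ k}:
g(0) = mex{} = 0
g(1) = mex{} = 0
g(2) = mex{} = 0
g(3) = mex{} = 0
g(4) = mex{} = 0
g(5) = mex{0} = 1
g(6) = mex{0} = 1
g(7) = mex{0} = 1
g(8) = mex{0} = 1
g(9) = mex{0} = 1
So g(9) = 1.

1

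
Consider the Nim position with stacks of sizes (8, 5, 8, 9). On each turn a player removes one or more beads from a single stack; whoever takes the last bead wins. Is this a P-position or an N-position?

N-position

Nim-sum: 8 ^ 5 ^ 8 ^ 9 = 12.
The nim-sum is 12 ≠ 0, so this is an N-position: the player to move can win.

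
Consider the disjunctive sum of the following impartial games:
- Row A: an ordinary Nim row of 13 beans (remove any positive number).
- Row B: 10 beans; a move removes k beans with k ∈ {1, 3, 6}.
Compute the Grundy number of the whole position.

12

Row A is a plain Nim row of size 13, so its Grundy value is 13.
For row B, compute g(0), g(1), … with moves {1, 3, 6}:
g(0) = mex{} = 0
g(1) = mex{0} = 1
g(2) = mex{1} = 0
g(3) = mex{0} = 1
g(4) = mex{1} = 0
g(5) = mex{0} = 1
g(6) = mex{0,1} = 2
g(7) = mex{0,1,2} = 3
g(8) = mex{0,1,3} = 2
g(9) = mex{1,2} = 0
g(10) = mex{0,3} = 1
So g(10) = 1.
The value of a disjunctive sum is the nim-sum of the parts.
Combined value = 13 XOR 1 = 12.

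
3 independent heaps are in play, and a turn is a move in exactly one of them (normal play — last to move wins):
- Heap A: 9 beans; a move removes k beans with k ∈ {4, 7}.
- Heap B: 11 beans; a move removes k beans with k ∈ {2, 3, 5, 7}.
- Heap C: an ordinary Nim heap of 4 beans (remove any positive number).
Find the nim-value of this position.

7

For heap A, compute g(0), g(1), … with moves {4, 7}:
k:     0  1  2  3  4  5  6  7  8  9
g(k):  0  0  0  0  1  1  1  1  2  2
So g(9) = 2.
Build the Grundy sequence for heap B with g(k) = mex{g(k−s) : s ∈ {2, 3, 5, 7}, s ≤ k}:
k:     0  1  2  3  4  5  6  7  8  9 10 11
g(k):  0  0  1  1  2  2  3  3  4  0  0  1
So g(11) = 1.
Heap C is a plain Nim heap of size 4, so its Grundy value is 4.
The value of a disjunctive sum is the nim-sum of the parts.
Combined value = 2 ⊕ 1 ⊕ 4 = 7.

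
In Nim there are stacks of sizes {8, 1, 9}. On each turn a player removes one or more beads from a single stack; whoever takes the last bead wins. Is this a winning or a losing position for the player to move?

Nim-sum: 8 ⊕ 1 ⊕ 9 = 0.
The nim-sum is 0, so this is a P-position: the player to move is in a losing position under optimal play.

Losing position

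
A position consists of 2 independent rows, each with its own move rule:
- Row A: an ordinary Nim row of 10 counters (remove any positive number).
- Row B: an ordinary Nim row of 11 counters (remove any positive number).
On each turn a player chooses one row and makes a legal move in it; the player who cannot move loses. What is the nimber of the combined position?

1

Row A is a plain Nim row of size 10, so its Grundy value is 10.
Row B is a plain Nim row of size 11, so its Grundy value is 11.
The value of a disjunctive sum is the nim-sum of the parts.
Combined value = 10 XOR 11 = 1.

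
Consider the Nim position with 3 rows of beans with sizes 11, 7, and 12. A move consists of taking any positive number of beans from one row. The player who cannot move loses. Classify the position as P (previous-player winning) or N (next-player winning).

P-position

In binary:
  1011  (11)
  0111  (7)
  1100  (12)
  ----
  0000  (0)
The nim-sum is 0, so this is a P-position: the player to move is in a losing position under optimal play.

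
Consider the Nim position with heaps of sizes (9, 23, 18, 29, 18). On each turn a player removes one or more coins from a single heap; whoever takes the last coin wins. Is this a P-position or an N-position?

N-position

In binary:
  01001  (9)
  10111  (23)
  10010  (18)
  11101  (29)
  10010  (18)
  -----
  00011  (3)
The nim-sum is 3 ≠ 0, so this is an N-position: the player to move can win.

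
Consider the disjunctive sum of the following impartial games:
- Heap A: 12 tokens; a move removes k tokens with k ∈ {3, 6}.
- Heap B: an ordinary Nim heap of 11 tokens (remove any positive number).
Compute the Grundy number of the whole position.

10

Build the Grundy sequence for heap A with g(k) = mex{g(k−s) : s ∈ {3, 6}, s ≤ k}:
g(0) = mex{} = 0
g(1) = mex{} = 0
g(2) = mex{} = 0
g(3) = mex{0} = 1
g(4) = mex{0} = 1
g(5) = mex{0} = 1
g(6) = mex{0,1} = 2
g(7) = mex{0,1} = 2
g(8) = mex{0,1} = 2
g(9) = mex{1,2} = 0
g(10) = mex{1,2} = 0
g(11) = mex{1,2} = 0
g(12) = mex{0,2} = 1
So g(12) = 1.
Heap B is a plain Nim heap of size 11, so its Grundy value is 11.
By the Sprague-Grundy theorem, the Grundy value of a sum of independent games is the XOR of the component values.
Combined value = 1 XOR 11 = 10.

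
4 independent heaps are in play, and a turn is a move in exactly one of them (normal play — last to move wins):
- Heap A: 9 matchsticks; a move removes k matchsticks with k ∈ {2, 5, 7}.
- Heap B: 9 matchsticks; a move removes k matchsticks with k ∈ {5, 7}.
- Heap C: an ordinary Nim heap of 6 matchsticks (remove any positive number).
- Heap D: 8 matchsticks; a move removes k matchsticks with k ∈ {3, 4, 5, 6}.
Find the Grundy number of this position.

Grundy values for heap A (subtraction set {2, 5, 7}):
k:     0  1  2  3  4  5  6  7  8  9
g(k):  0  0  1  1  0  2  1  3  2  2
So g(9) = 2.
For heap B, compute g(0), g(1), … with moves {5, 7}:
k:     0  1  2  3  4  5  6  7  8  9
g(k):  0  0  0  0  0  1  1  1  1  1
So g(9) = 1.
Heap C is a plain Nim heap of size 6, so its Grundy value is 6.
For heap D, compute g(0), g(1), … with moves {3, 4, 5, 6}:
g(0) = mex{} = 0
g(1) = mex{} = 0
g(2) = mex{} = 0
g(3) = mex{0} = 1
g(4) = mex{0} = 1
g(5) = mex{0} = 1
g(6) = mex{0,1} = 2
g(7) = mex{0,1} = 2
g(8) = mex{0,1} = 2
So g(8) = 2.
By the Sprague-Grundy theorem, the Grundy value of a sum of independent games is the XOR of the component values.
Combined value = 2 ⊕ 1 ⊕ 6 ⊕ 2 = 7.

7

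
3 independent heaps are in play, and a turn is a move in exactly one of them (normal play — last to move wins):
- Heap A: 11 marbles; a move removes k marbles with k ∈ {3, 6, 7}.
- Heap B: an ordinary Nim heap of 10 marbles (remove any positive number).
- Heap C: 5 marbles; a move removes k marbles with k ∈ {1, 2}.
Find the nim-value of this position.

8

Build the Grundy sequence for heap A with g(k) = mex{g(k−s) : s ∈ {3, 6, 7}, s ≤ k}:
g(0) = mex{} = 0
g(1) = mex{} = 0
g(2) = mex{} = 0
g(3) = mex{0} = 1
g(4) = mex{0} = 1
g(5) = mex{0} = 1
g(6) = mex{0,1} = 2
g(7) = mex{0,1} = 2
g(8) = mex{0,1} = 2
g(9) = mex{0,1,2} = 3
g(10) = mex{1,2} = 0
g(11) = mex{1,2} = 0
So g(11) = 0.
Heap B is a plain Nim heap of size 10, so its Grundy value is 10.
Grundy values for heap C (subtraction set {1, 2}):
g(0) = mex{} = 0
g(1) = mex{0} = 1
g(2) = mex{0,1} = 2
g(3) = mex{1,2} = 0
g(4) = mex{0,2} = 1
g(5) = mex{0,1} = 2
So g(5) = 2.
By the Sprague-Grundy theorem, the Grundy value of a sum of independent games is the XOR of the component values.
Combined value = 0 XOR 10 XOR 2 = 8.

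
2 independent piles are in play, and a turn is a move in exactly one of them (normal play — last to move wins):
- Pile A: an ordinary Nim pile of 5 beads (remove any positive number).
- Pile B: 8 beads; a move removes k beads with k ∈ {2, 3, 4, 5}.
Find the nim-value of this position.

Pile A is a plain Nim pile of size 5, so its Grundy value is 5.
Grundy values for pile B (subtraction set {2, 3, 4, 5}):
k:     0  1  2  3  4  5  6  7  8
g(k):  0  0  1  1  2  2  3  0  0
So g(8) = 0.
The value of a disjunctive sum is the nim-sum of the parts.
Combined value = 5 ⊕ 0 = 5.

5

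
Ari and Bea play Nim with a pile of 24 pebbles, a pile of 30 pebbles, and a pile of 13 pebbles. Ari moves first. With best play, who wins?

In binary:
  11000  (24)
  11110  (30)
  01101  (13)
  -----
  01011  (11)
The nim-sum is 11 ≠ 0, so this is an N-position: the player to move can win; Ari has a winning move.

Ari wins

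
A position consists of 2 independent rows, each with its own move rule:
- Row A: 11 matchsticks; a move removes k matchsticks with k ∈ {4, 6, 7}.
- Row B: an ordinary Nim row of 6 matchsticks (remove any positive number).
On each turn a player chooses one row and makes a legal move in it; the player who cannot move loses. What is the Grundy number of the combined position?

6

For row A, compute g(0), g(1), … with moves {4, 6, 7}:
g(0) = mex{} = 0
g(1) = mex{} = 0
g(2) = mex{} = 0
g(3) = mex{} = 0
g(4) = mex{0} = 1
g(5) = mex{0} = 1
g(6) = mex{0} = 1
g(7) = mex{0} = 1
g(8) = mex{0,1} = 2
g(9) = mex{0,1} = 2
g(10) = mex{0,1} = 2
g(11) = mex{1} = 0
So g(11) = 0.
Row B is a plain Nim row of size 6, so its Grundy value is 6.
The value of a disjunctive sum is the nim-sum of the parts.
Combined value = 0 XOR 6 = 6.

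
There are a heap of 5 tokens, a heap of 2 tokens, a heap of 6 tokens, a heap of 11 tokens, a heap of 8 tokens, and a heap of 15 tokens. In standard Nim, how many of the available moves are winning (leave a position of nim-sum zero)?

Nim-sum: 5 XOR 2 XOR 6 XOR 11 XOR 8 XOR 15 = 13.
The overall nim-sum is X = 13. A heap of size p has a winning move iff p XOR X < p (reduce it to p XOR X).
  5: 5 XOR 13 = 8 ≥ 5 — no move.
  2: 2 XOR 13 = 15 ≥ 2 — no move.
  6: 6 XOR 13 = 11 ≥ 6 — no move.
  11: 11 XOR 13 = 6 < 11 — winning move (to 6).
  8: 8 XOR 13 = 5 < 8 — winning move (to 5).
  15: 15 XOR 13 = 2 < 15 — winning move (to 2).
That gives 3 winning moves.

3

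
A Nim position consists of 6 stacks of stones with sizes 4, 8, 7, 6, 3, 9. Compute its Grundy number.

7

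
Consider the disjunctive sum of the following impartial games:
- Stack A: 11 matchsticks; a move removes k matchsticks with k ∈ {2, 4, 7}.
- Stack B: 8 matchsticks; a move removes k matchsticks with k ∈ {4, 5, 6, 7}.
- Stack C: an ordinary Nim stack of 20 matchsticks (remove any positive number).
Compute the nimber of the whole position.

23

Grundy values for stack A (subtraction set {2, 4, 7}):
k:     0  1  2  3  4  5  6  7  8  9 10 11
g(k):  0  0  1  1  2  2  0  3  1  0  2  1
So g(11) = 1.
For stack B, compute g(0), g(1), … with moves {4, 5, 6, 7}:
g(0) = mex{} = 0
g(1) = mex{} = 0
g(2) = mex{} = 0
g(3) = mex{} = 0
g(4) = mex{0} = 1
g(5) = mex{0} = 1
g(6) = mex{0} = 1
g(7) = mex{0} = 1
g(8) = mex{0,1} = 2
So g(8) = 2.
Stack C is a plain Nim stack of size 20, so its Grundy value is 20.
The value of a disjunctive sum is the nim-sum of the parts.
Combined value = 1 ⊕ 2 ⊕ 20 = 23.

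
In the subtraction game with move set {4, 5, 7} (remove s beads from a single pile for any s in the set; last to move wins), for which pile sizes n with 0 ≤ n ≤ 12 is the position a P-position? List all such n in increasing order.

0, 1, 2, 3, 11, 12

Grundy values for subtraction set {4, 5, 7}:
g(0) = mex{} = 0
g(1) = mex{} = 0
g(2) = mex{} = 0
g(3) = mex{} = 0
g(4) = mex{0} = 1
g(5) = mex{0} = 1
g(6) = mex{0} = 1
g(7) = mex{0} = 1
g(8) = mex{0,1} = 2
g(9) = mex{0,1} = 2
g(10) = mex{0,1} = 2
g(11) = mex{1} = 0
g(12) = mex{1,2} = 0
The P-positions (g = 0) in 0..12 are 0, 1, 2, 3, 11, 12.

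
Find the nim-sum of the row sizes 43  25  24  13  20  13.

62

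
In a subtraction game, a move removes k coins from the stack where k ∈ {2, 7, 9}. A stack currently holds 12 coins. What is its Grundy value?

Build the Grundy sequence with g(k) = mex{g(k−s) : s ∈ {2, 7, 9}, s ≤ k}:
g(0) = mex{} = 0
g(1) = mex{} = 0
g(2) = mex{0} = 1
g(3) = mex{0} = 1
g(4) = mex{1} = 0
g(5) = mex{1} = 0
g(6) = mex{0} = 1
g(7) = mex{0} = 1
g(8) = mex{0,1} = 2
g(9) = mex{0,1} = 2
g(10) = mex{0,1,2} = 3
g(11) = mex{0,1,2} = 3
g(12) = mex{0,1,3} = 2
So g(12) = 2.

2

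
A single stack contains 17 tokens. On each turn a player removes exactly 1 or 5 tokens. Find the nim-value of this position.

Build the Grundy sequence with g(k) = mex{g(k−s) : s ∈ {1, 5}, s ≤ k}:
k:     0  1  2  3  4  5  6  7  8  9 10 11 12 13 14 15 16 17
g(k):  0  1  0  1  0  1  0  1  0  1  0  1  0  1  0  1  0  1
So g(17) = 1.

1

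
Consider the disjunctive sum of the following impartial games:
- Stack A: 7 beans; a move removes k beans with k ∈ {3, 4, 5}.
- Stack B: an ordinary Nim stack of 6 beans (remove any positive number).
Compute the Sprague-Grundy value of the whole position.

4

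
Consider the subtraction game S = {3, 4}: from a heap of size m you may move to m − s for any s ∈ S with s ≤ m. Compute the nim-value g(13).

Build the Grundy sequence with g(k) = mex{g(k−s) : s ∈ {3, 4}, s ≤ k}:
k:     0  1  2  3  4  5  6  7  8  9 10 11 12 13
g(k):  0  0  0  1  1  1  2  0  0  0  1  1  1  2
So g(13) = 2.

2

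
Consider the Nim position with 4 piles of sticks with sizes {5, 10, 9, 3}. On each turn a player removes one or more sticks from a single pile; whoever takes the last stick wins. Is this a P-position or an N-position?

Bitwise XOR of the heap sizes:
  0101  (5)
  1010  (10)
  1001  (9)
  0011  (3)
  ----
  0101  (5)
The nim-sum is 5 ≠ 0, so this is an N-position: the player to move can win.

N-position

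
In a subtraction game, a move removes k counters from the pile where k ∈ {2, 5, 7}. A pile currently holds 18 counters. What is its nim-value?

2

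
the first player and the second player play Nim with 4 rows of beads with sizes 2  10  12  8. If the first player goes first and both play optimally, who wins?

Nim-sum: 2 ⊕ 10 ⊕ 12 ⊕ 8 = 12.
The nim-sum is 12 ≠ 0, so this is an N-position: the player to move can win; the first player has a winning move.

the first player wins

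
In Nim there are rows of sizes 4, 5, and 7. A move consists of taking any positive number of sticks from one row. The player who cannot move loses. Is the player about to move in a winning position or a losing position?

Compute the nim-sum pairwise:
4 ^ 5 = 1
1 ^ 7 = 6
The nim-sum is 6 ≠ 0, so this is an N-position: the player to move can win.

Winning position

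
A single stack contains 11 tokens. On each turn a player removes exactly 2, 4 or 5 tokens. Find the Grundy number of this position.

Grundy values for subtraction set {2, 4, 5}:
g(0) = mex{} = 0
g(1) = mex{} = 0
g(2) = mex{0} = 1
g(3) = mex{0} = 1
g(4) = mex{0,1} = 2
g(5) = mex{0,1} = 2
g(6) = mex{0,1,2} = 3
g(7) = mex{1,2} = 0
g(8) = mex{1,2,3} = 0
g(9) = mex{0,2} = 1
g(10) = mex{0,2,3} = 1
g(11) = mex{0,1,3} = 2
So g(11) = 2.

2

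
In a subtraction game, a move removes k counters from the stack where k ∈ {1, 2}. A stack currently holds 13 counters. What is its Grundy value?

Build the Grundy sequence with g(k) = mex{g(k−s) : s ∈ {1, 2}, s ≤ k}:
g(0) = mex{} = 0
g(1) = mex{0} = 1
g(2) = mex{0,1} = 2
g(3) = mex{1,2} = 0
g(4) = mex{0,2} = 1
g(5) = mex{0,1} = 2
g(6) = mex{1,2} = 0
g(7) = mex{0,2} = 1
g(8) = mex{0,1} = 2
g(9) = mex{1,2} = 0
g(10) = mex{0,2} = 1
g(11) = mex{0,1} = 2
g(12) = mex{1,2} = 0
g(13) = mex{0,2} = 1
So g(13) = 1.

1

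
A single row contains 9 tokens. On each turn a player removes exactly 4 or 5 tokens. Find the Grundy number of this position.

0

Build the Grundy sequence with g(k) = mex{g(k−s) : s ∈ {4, 5}, s ≤ k}:
k:     0  1  2  3  4  5  6  7  8  9
g(k):  0  0  0  0  1  1  1  1  2  0
So g(9) = 0.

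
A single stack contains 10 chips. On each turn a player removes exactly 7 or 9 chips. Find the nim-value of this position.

1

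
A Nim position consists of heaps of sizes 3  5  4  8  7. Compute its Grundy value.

In binary:
  0011  (3)
  0101  (5)
  0100  (4)
  1000  (8)
  0111  (7)
  ----
  1101  (13)

13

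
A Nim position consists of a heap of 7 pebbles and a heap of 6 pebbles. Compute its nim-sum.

Compute the nim-sum pairwise:
7 ⊕ 6 = 1

1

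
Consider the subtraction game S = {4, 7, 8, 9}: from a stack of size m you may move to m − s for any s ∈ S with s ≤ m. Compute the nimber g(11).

Build the Grundy sequence with g(k) = mex{g(k−s) : s ∈ {4, 7, 8, 9}, s ≤ k}:
g(0) = mex{} = 0
g(1) = mex{} = 0
g(2) = mex{} = 0
g(3) = mex{} = 0
g(4) = mex{0} = 1
g(5) = mex{0} = 1
g(6) = mex{0} = 1
g(7) = mex{0} = 1
g(8) = mex{0,1} = 2
g(9) = mex{0,1} = 2
g(10) = mex{0,1} = 2
g(11) = mex{0,1} = 2
So g(11) = 2.

2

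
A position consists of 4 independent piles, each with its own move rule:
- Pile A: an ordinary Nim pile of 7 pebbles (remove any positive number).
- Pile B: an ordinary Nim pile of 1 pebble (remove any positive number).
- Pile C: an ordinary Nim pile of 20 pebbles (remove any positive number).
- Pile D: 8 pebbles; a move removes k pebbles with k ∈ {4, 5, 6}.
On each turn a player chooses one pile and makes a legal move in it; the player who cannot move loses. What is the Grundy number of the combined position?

Pile A is a plain Nim pile of size 7, so its Grundy value is 7.
Pile B is a plain Nim pile of size 1, so its Grundy value is 1.
Pile C is a plain Nim pile of size 20, so its Grundy value is 20.
Grundy values for pile D (subtraction set {4, 5, 6}):
k:     0  1  2  3  4  5  6  7  8
g(k):  0  0  0  0  1  1  1  1  2
So g(8) = 2.
By the Sprague-Grundy theorem, the Grundy value of a sum of independent games is the XOR of the component values.
Combined value = 7 ⊕ 1 ⊕ 20 ⊕ 2 = 16.

16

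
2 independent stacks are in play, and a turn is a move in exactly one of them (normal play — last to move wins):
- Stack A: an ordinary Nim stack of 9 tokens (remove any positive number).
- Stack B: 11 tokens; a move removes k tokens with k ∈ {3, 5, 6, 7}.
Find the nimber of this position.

9

Stack A is a plain Nim stack of size 9, so its Grundy value is 9.
Grundy values for stack B (subtraction set {3, 5, 6, 7}):
g(0) = mex{} = 0
g(1) = mex{} = 0
g(2) = mex{} = 0
g(3) = mex{0} = 1
g(4) = mex{0} = 1
g(5) = mex{0} = 1
g(6) = mex{0,1} = 2
g(7) = mex{0,1} = 2
g(8) = mex{0,1} = 2
g(9) = mex{0,1,2} = 3
g(10) = mex{1,2} = 0
g(11) = mex{1,2} = 0
So g(11) = 0.
By the Sprague-Grundy theorem, the Grundy value of a sum of independent games is the XOR of the component values.
Combined value = 9 XOR 0 = 9.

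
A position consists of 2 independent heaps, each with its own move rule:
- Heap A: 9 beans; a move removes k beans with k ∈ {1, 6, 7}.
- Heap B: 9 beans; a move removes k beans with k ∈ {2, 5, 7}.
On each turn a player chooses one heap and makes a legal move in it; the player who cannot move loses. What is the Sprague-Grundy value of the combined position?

Grundy values for heap A (subtraction set {1, 6, 7}):
k:     0  1  2  3  4  5  6  7  8  9
g(k):  0  1  0  1  0  1  2  3  2  3
So g(9) = 3.
Grundy values for heap B (subtraction set {2, 5, 7}):
g(0) = mex{} = 0
g(1) = mex{} = 0
g(2) = mex{0} = 1
g(3) = mex{0} = 1
g(4) = mex{1} = 0
g(5) = mex{0,1} = 2
g(6) = mex{0} = 1
g(7) = mex{0,1,2} = 3
g(8) = mex{0,1} = 2
g(9) = mex{0,1,3} = 2
So g(9) = 2.
By the Sprague-Grundy theorem, the Grundy value of a sum of independent games is the XOR of the component values.
Combined value = 3 XOR 2 = 1.

1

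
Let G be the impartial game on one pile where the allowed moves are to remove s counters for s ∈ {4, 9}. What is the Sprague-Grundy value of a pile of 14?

0

Build the Grundy sequence with g(k) = mex{g(k−s) : s ∈ {4, 9}, s ≤ k}:
g(0) = mex{} = 0
g(1) = mex{} = 0
g(2) = mex{} = 0
g(3) = mex{} = 0
g(4) = mex{0} = 1
g(5) = mex{0} = 1
g(6) = mex{0} = 1
g(7) = mex{0} = 1
g(8) = mex{1} = 0
g(9) = mex{0,1} = 2
g(10) = mex{0,1} = 2
g(11) = mex{0,1} = 2
g(12) = mex{0} = 1
g(13) = mex{1,2} = 0
g(14) = mex{1,2} = 0
So g(14) = 0.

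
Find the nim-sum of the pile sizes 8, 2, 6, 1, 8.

Nim-sum: 8 XOR 2 XOR 6 XOR 1 XOR 8 = 5.

5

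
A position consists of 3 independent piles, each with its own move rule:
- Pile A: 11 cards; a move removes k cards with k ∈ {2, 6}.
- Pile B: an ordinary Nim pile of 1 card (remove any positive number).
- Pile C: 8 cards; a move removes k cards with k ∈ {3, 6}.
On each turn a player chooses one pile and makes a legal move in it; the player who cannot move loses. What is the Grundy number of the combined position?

Grundy values for pile A (subtraction set {2, 6}):
g(0) = mex{} = 0
g(1) = mex{} = 0
g(2) = mex{0} = 1
g(3) = mex{0} = 1
g(4) = mex{1} = 0
g(5) = mex{1} = 0
g(6) = mex{0} = 1
g(7) = mex{0} = 1
g(8) = mex{1} = 0
g(9) = mex{1} = 0
g(10) = mex{0} = 1
g(11) = mex{0} = 1
So g(11) = 1.
Pile B is a plain Nim pile of size 1, so its Grundy value is 1.
Build the Grundy sequence for pile C with g(k) = mex{g(k−s) : s ∈ {3, 6}, s ≤ k}:
g(0) = mex{} = 0
g(1) = mex{} = 0
g(2) = mex{} = 0
g(3) = mex{0} = 1
g(4) = mex{0} = 1
g(5) = mex{0} = 1
g(6) = mex{0,1} = 2
g(7) = mex{0,1} = 2
g(8) = mex{0,1} = 2
So g(8) = 2.
The value of a disjunctive sum is the nim-sum of the parts.
Combined value = 1 ⊕ 1 ⊕ 2 = 2.

2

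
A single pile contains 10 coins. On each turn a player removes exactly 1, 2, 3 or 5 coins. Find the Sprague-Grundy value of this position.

Build the Grundy sequence with g(k) = mex{g(k−s) : s ∈ {1, 2, 3, 5}, s ≤ k}:
g(0) = mex{} = 0
g(1) = mex{0} = 1
g(2) = mex{0,1} = 2
g(3) = mex{0,1,2} = 3
g(4) = mex{1,2,3} = 0
g(5) = mex{0,2,3} = 1
g(6) = mex{0,1,3} = 2
g(7) = mex{0,1,2} = 3
g(8) = mex{1,2,3} = 0
g(9) = mex{0,2,3} = 1
g(10) = mex{0,1,3} = 2
So g(10) = 2.

2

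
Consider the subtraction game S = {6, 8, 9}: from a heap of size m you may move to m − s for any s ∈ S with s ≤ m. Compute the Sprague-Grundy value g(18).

Build the Grundy sequence with g(k) = mex{g(k−s) : s ∈ {6, 8, 9}, s ≤ k}:
k:     0  1  2  3  4  5  6  7  8  9 10 11 12 13 14 15 16 17 18
g(k):  0  0  0  0  0  0  1  1  1  1  1  1  2  2  2  0  0  0  0
So g(18) = 0.

0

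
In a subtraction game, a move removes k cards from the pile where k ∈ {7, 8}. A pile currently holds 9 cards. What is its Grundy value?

Compute g(0), g(1), … for moves {7, 8}:
g(0) = mex{} = 0
g(1) = mex{} = 0
g(2) = mex{} = 0
g(3) = mex{} = 0
g(4) = mex{} = 0
g(5) = mex{} = 0
g(6) = mex{} = 0
g(7) = mex{0} = 1
g(8) = mex{0} = 1
g(9) = mex{0} = 1
So g(9) = 1.

1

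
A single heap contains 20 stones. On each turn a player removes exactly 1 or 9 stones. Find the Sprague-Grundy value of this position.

Build the Grundy sequence with g(k) = mex{g(k−s) : s ∈ {1, 9}, s ≤ k}:
k:     0  1  2  3  4  5  6  7  8  9 10 11 12 13 14 15 16 17 18 19 20
g(k):  0  1  0  1  0  1  0  1  0  1  0  1  0  1  0  1  0  1  0  1  0
So g(20) = 0.

0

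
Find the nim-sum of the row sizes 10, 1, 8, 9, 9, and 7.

4

Nim-sum: 10 XOR 1 XOR 8 XOR 9 XOR 9 XOR 7 = 4.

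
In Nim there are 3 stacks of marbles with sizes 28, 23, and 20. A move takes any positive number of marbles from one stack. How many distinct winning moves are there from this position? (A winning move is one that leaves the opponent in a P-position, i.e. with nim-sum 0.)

In binary:
  11100  (28)
  10111  (23)
  10100  (20)
  -----
  11111  (31)
The overall nim-sum is X = 31. A stack of size p has a winning move iff p XOR X < p (reduce it to p XOR X).
  28: 28 XOR 31 = 3 < 28 — winning move (to 3).
  23: 23 XOR 31 = 8 < 23 — winning move (to 8).
  20: 20 XOR 31 = 11 < 20 — winning move (to 11).
That gives 3 winning moves.

3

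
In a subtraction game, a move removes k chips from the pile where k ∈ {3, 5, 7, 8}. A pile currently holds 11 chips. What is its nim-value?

Compute g(0), g(1), … for moves {3, 5, 7, 8}:
g(0) = mex{} = 0
g(1) = mex{} = 0
g(2) = mex{} = 0
g(3) = mex{0} = 1
g(4) = mex{0} = 1
g(5) = mex{0} = 1
g(6) = mex{0,1} = 2
g(7) = mex{0,1} = 2
g(8) = mex{0,1} = 2
g(9) = mex{0,1,2} = 3
g(10) = mex{0,1,2} = 3
g(11) = mex{1,2} = 0
So g(11) = 0.

0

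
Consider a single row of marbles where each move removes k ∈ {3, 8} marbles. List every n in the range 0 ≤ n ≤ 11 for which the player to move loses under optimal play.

0, 1, 2, 6, 7, 11

Compute g(0), g(1), … for moves {3, 8}:
g(0) = mex{} = 0
g(1) = mex{} = 0
g(2) = mex{} = 0
g(3) = mex{0} = 1
g(4) = mex{0} = 1
g(5) = mex{0} = 1
g(6) = mex{1} = 0
g(7) = mex{1} = 0
g(8) = mex{0,1} = 2
g(9) = mex{0} = 1
g(10) = mex{0} = 1
g(11) = mex{1,2} = 0
The P-positions (g = 0) in 0..11 are 0, 1, 2, 6, 7, 11.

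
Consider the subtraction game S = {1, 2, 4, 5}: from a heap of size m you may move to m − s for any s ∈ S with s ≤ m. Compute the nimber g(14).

2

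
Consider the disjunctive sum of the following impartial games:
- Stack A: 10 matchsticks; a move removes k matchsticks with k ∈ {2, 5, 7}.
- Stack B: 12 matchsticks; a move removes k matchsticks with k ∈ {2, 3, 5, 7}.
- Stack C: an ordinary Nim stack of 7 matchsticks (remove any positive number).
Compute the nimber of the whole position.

6

Build the Grundy sequence for stack A with g(k) = mex{g(k−s) : s ∈ {2, 5, 7}, s ≤ k}:
k:     0  1  2  3  4  5  6  7  8  9 10
g(k):  0  0  1  1  0  2  1  3  2  2  0
So g(10) = 0.
Build the Grundy sequence for stack B with g(k) = mex{g(k−s) : s ∈ {2, 3, 5, 7}, s ≤ k}:
g(0) = mex{} = 0
g(1) = mex{} = 0
g(2) = mex{0} = 1
g(3) = mex{0} = 1
g(4) = mex{0,1} = 2
g(5) = mex{0,1} = 2
g(6) = mex{0,1,2} = 3
g(7) = mex{0,1,2} = 3
g(8) = mex{0,1,2,3} = 4
g(9) = mex{1,2,3} = 0
g(10) = mex{1,2,3,4} = 0
g(11) = mex{0,2,3,4} = 1
g(12) = mex{0,2,3} = 1
So g(12) = 1.
Stack C is a plain Nim stack of size 7, so its Grundy value is 7.
By the Sprague-Grundy theorem, the Grundy value of a sum of independent games is the XOR of the component values.
Combined value = 0 XOR 1 XOR 7 = 6.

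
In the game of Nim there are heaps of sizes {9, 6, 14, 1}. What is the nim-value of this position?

0

In binary:
  1001  (9)
  0110  (6)
  1110  (14)
  0001  (1)
  ----
  0000  (0)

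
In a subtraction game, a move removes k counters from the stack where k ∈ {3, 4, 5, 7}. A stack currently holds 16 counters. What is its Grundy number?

2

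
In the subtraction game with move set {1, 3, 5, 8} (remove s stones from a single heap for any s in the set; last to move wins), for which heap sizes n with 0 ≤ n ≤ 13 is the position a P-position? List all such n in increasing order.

0, 2, 4, 6, 13

Grundy values for subtraction set {1, 3, 5, 8}:
k:     0  1  2  3  4  5  6  7  8  9 10 11 12 13
g(k):  0  1  0  1  0  1  0  1  2  3  2  3  2  0
The P-positions (g = 0) in 0..13 are 0, 2, 4, 6, 13.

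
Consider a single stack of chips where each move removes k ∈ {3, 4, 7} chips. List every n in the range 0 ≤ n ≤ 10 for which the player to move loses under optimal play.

0, 1, 2, 10

Build the Grundy sequence with g(k) = mex{g(k−s) : s ∈ {3, 4, 7}, s ≤ k}:
g(0) = mex{} = 0
g(1) = mex{} = 0
g(2) = mex{} = 0
g(3) = mex{0} = 1
g(4) = mex{0} = 1
g(5) = mex{0} = 1
g(6) = mex{0,1} = 2
g(7) = mex{0,1} = 2
g(8) = mex{0,1} = 2
g(9) = mex{0,1,2} = 3
g(10) = mex{1,2} = 0
The P-positions (g = 0) in 0..10 are 0, 1, 2, 10.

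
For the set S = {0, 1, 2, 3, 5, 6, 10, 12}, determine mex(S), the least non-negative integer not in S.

4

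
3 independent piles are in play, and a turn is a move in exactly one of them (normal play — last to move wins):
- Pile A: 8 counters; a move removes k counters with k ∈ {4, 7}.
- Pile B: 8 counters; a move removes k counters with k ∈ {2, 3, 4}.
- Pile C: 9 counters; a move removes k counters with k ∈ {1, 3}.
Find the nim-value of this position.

2

Build the Grundy sequence for pile A with g(k) = mex{g(k−s) : s ∈ {4, 7}, s ≤ k}:
g(0) = mex{} = 0
g(1) = mex{} = 0
g(2) = mex{} = 0
g(3) = mex{} = 0
g(4) = mex{0} = 1
g(5) = mex{0} = 1
g(6) = mex{0} = 1
g(7) = mex{0} = 1
g(8) = mex{0,1} = 2
So g(8) = 2.
Build the Grundy sequence for pile B with g(k) = mex{g(k−s) : s ∈ {2, 3, 4}, s ≤ k}:
g(0) = mex{} = 0
g(1) = mex{} = 0
g(2) = mex{0} = 1
g(3) = mex{0} = 1
g(4) = mex{0,1} = 2
g(5) = mex{0,1} = 2
g(6) = mex{1,2} = 0
g(7) = mex{1,2} = 0
g(8) = mex{0,2} = 1
So g(8) = 1.
Build the Grundy sequence for pile C with g(k) = mex{g(k−s) : s ∈ {1, 3}, s ≤ k}:
k:     0  1  2  3  4  5  6  7  8  9
g(k):  0  1  0  1  0  1  0  1  0  1
So g(9) = 1.
By the Sprague-Grundy theorem, the Grundy value of a sum of independent games is the XOR of the component values.
Combined value = 2 ⊕ 1 ⊕ 1 = 2.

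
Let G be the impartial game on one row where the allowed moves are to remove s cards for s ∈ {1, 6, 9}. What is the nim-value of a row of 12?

0

Compute g(0), g(1), … for moves {1, 6, 9}:
g(0) = mex{} = 0
g(1) = mex{0} = 1
g(2) = mex{1} = 0
g(3) = mex{0} = 1
g(4) = mex{1} = 0
g(5) = mex{0} = 1
g(6) = mex{0,1} = 2
g(7) = mex{1,2} = 0
g(8) = mex{0} = 1
g(9) = mex{0,1} = 2
g(10) = mex{0,1,2} = 3
g(11) = mex{0,1,3} = 2
g(12) = mex{1,2} = 0
So g(12) = 0.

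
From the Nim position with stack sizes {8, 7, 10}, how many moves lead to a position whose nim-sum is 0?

Nim-sum: 8 XOR 7 XOR 10 = 5.
The overall nim-sum is X = 5. A stack of size p has a winning move iff p XOR X < p (reduce it to p XOR X).
  8: 8 XOR 5 = 13 ≥ 8 — no move.
  7: 7 XOR 5 = 2 < 7 — winning move (to 2).
  10: 10 XOR 5 = 15 ≥ 10 — no move.
That gives 1 winning move.

1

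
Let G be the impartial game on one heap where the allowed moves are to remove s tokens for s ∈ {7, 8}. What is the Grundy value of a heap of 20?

Grundy values for subtraction set {7, 8}:
k:     0  1  2  3  4  5  6  7  8  9 10 11 12 13 14 15 16 17 18 19 20
g(k):  0  0  0  0  0  0  0  1  1  1  1  1  1  1  2  0  0  0  0  0  0
So g(20) = 0.

0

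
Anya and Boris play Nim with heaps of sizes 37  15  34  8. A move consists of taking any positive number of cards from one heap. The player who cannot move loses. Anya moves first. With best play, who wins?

Boris wins

Nim-sum: 37 ^ 15 ^ 34 ^ 8 = 0.
The nim-sum is 0, so this is a P-position: the player to move is in a losing position under optimal play; Anya is about to move from it and so loses — Boris wins.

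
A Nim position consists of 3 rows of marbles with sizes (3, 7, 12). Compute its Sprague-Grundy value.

8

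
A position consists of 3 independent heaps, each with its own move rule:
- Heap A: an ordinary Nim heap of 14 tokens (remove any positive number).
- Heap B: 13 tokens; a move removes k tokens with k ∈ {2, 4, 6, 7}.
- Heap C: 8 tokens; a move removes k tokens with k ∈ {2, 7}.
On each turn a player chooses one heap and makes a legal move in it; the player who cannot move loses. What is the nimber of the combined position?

Heap A is a plain Nim heap of size 14, so its Grundy value is 14.
For heap B, compute g(0), g(1), … with moves {2, 4, 6, 7}:
k:     0  1  2  3  4  5  6  7  8  9 10 11 12 13
g(k):  0  0  1  1  2  2  3  3  4  0  0  1  1  2
So g(13) = 2.
Grundy values for heap C (subtraction set {2, 7}):
g(0) = mex{} = 0
g(1) = mex{} = 0
g(2) = mex{0} = 1
g(3) = mex{0} = 1
g(4) = mex{1} = 0
g(5) = mex{1} = 0
g(6) = mex{0} = 1
g(7) = mex{0} = 1
g(8) = mex{0,1} = 2
So g(8) = 2.
The value of a disjunctive sum is the nim-sum of the parts.
Combined value = 14 ⊕ 2 ⊕ 2 = 14.

14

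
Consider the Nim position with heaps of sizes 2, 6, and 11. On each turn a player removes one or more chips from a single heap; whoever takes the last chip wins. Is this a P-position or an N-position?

Nim-sum: 2 ⊕ 6 ⊕ 11 = 15.
The nim-sum is 15 ≠ 0, so this is an N-position: the player to move can win.

N-position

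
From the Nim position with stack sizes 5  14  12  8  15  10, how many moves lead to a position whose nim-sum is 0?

5

Nim-sum: 5 XOR 14 XOR 12 XOR 8 XOR 15 XOR 10 = 10.
The overall nim-sum is X = 10. A stack of size p has a winning move iff p XOR X < p (reduce it to p XOR X).
  5: 5 XOR 10 = 15 ≥ 5 — no move.
  14: 14 XOR 10 = 4 < 14 — winning move (to 4).
  12: 12 XOR 10 = 6 < 12 — winning move (to 6).
  8: 8 XOR 10 = 2 < 8 — winning move (to 2).
  15: 15 XOR 10 = 5 < 15 — winning move (to 5).
  10: 10 XOR 10 = 0 < 10 — winning move (to 0).
That gives 5 winning moves.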